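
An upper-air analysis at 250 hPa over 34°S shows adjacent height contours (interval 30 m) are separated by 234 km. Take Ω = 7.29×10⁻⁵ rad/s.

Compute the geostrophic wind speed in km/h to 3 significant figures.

55.5 km/h

Coriolis parameter at 34°S:
f = 2Ω sin φ = 2 × 7.29×10⁻⁵ × sin 34° = 8.15×10⁻⁵ s⁻¹
Height gradient: |∂Z/∂n| = 30 m / 234000 m = 1.28×10⁻⁴
On a pressure surface, geostrophic balance gives V_g = (g/f)|∂Z/∂n|:
V_g = 9.81 × 1.28×10⁻⁴ / 8.15×10⁻⁵ = 15.4 m/s
Converting: 15.4 m/s × 3.6 = 55.5 km/h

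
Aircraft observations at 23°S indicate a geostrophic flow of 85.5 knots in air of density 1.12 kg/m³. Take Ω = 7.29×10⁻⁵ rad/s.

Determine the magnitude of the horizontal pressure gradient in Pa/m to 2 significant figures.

2.8×10⁻³ Pa/m

Coriolis parameter at 23°S:
f = 2Ω sin φ = 2 × 7.29×10⁻⁵ × sin 23° = 5.70×10⁻⁵ s⁻¹
Wind speed in SI: 85.5 knots = 44.0 m/s
Geostrophic balance rearranged: |∂P/∂n| = f ρ V_g
|∂P/∂n| = 5.70×10⁻⁵ × 1.12 × 44.0 = 2.81×10⁻³ Pa/m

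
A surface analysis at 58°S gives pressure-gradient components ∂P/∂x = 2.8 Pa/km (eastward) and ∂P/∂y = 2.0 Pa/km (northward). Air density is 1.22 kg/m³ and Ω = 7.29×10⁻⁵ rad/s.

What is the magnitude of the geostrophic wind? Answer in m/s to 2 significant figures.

Coriolis parameter at 58°S:
f = 2Ω sin φ = 2 × 7.29×10⁻⁵ × sin 58° = 1.24×10⁻⁴ s⁻¹
In the Southern Hemisphere f is negative: f = −1.24×10⁻⁴ s⁻¹.
Component geostrophic relations (x east, y north):
u_g = −(1/(fρ)) ∂P/∂y,  v_g = (1/(fρ)) ∂P/∂x
u_g = −(2.0×10⁻³)/(−1.24×10⁻⁴ × 1.22) = 13.3 m/s;  v_g = (2.8×10⁻³)/(−1.24×10⁻⁴ × 1.22) = −18.6 m/s
|V_g| = √(u_g² + v_g²) = 22.8 m/s

23 m/s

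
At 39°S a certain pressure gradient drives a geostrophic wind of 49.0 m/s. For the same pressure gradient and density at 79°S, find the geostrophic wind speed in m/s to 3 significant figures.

With the same pressure gradient and density, V_g ∝ 1/f ∝ 1/sin φ.
V₂ = V₁ · sin φ₁ / sin φ₂ = 49.0 × sin 39° / sin 79°
V₂ = 49.0 × 0.6293/0.9816 = 31.4 m/s

31.4 m/s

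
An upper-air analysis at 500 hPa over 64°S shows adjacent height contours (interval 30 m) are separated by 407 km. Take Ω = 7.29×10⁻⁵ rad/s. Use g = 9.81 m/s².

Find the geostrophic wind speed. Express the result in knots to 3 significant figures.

Coriolis parameter at 64°S:
f = 2Ω sin φ = 2 × 7.29×10⁻⁵ × sin 64° = 1.31×10⁻⁴ s⁻¹
Height gradient: |∂Z/∂n| = 30 m / 407000 m = 7.37×10⁻⁵
On a pressure surface, geostrophic balance gives V_g = (g/f)|∂Z/∂n|:
V_g = 9.81 × 7.37×10⁻⁵ / 1.31×10⁻⁴ = 5.52 m/s
Converting: 5.52 m/s × 1.944 = 10.7 knots

10.7 knots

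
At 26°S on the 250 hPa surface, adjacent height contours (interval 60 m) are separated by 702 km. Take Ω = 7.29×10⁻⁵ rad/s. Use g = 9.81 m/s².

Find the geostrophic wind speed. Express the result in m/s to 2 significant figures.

13 m/s

Coriolis parameter at 26°S:
f = 2Ω sin φ = 2 × 7.29×10⁻⁵ × sin 26° = 6.39×10⁻⁵ s⁻¹
Height gradient: |∂Z/∂n| = 60 m / 702000 m = 8.55×10⁻⁵
On a pressure surface, geostrophic balance gives V_g = (g/f)|∂Z/∂n|:
V_g = 9.81 × 8.55×10⁻⁵ / 6.39×10⁻⁵ = 13.1 m/s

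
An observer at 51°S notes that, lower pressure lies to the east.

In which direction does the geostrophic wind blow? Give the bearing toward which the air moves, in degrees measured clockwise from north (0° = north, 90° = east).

000°

The pressure-gradient force points toward the east (bearing 090°).
Geostrophic balance: in the Southern Hemisphere the Coriolis force deflects motion to the left, so the geostrophic wind blows 90° to the left of the pressure-gradient force (low pressure on the right).
Rotating 090° by 90° counterclockwise gives 000° — the wind blows toward the north.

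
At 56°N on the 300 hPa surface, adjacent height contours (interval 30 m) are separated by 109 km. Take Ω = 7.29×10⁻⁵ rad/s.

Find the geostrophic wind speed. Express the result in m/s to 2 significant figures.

Coriolis parameter at 56°N:
f = 2Ω sin φ = 2 × 7.29×10⁻⁵ × sin 56° = 1.21×10⁻⁴ s⁻¹
Height gradient: |∂Z/∂n| = 30 m / 109000 m = 2.75×10⁻⁴
On a pressure surface, geostrophic balance gives V_g = (g/f)|∂Z/∂n|:
V_g = 9.81 × 2.75×10⁻⁴ / 1.21×10⁻⁴ = 22.3 m/s

22 m/s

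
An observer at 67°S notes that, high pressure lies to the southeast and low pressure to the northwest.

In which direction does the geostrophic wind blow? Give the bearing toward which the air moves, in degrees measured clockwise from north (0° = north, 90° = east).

The pressure-gradient force points toward the northwest (bearing 315°).
Geostrophic balance: in the Southern Hemisphere the Coriolis force deflects motion to the left, so the geostrophic wind blows 90° to the left of the pressure-gradient force (low pressure on the right).
Rotating 315° by 90° counterclockwise gives 225° — the wind blows toward the southwest.

225°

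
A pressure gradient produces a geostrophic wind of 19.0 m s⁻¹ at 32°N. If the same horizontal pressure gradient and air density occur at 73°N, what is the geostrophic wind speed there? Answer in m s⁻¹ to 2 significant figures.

11 m s⁻¹

With the same pressure gradient and density, V_g ∝ 1/f ∝ 1/sin φ.
V₂ = V₁ · sin φ₁ / sin φ₂ = 19.0 × sin 32° / sin 73°
V₂ = 19.0 × 0.5299/0.9563 = 11 m s⁻¹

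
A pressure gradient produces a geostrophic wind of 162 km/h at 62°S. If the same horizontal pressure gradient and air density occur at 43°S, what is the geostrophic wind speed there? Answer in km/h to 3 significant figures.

With the same pressure gradient and density, V_g ∝ 1/f ∝ 1/sin φ.
V₂ = V₁ · sin φ₁ / sin φ₂ = 162 × sin 62° / sin 43°
V₂ = 162 × 0.8829/0.6820 = 210 km/h

210 km/h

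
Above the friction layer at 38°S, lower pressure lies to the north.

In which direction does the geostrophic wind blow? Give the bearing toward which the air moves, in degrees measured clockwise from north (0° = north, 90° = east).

270°

The pressure-gradient force points toward the north (bearing 000°).
Geostrophic balance: in the Southern Hemisphere the Coriolis force deflects motion to the left, so the geostrophic wind blows 90° to the left of the pressure-gradient force (low pressure on the right).
Rotating 000° by 90° counterclockwise gives 270° — the wind blows toward the west.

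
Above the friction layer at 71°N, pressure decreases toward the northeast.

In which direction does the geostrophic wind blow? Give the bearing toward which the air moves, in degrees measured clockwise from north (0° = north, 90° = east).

The pressure-gradient force points toward the northeast (bearing 045°).
Geostrophic balance: in the Northern Hemisphere the Coriolis force deflects motion to the right, so the geostrophic wind blows 90° to the right of the pressure-gradient force (low pressure on the left).
Rotating 045° by 90° clockwise gives 135° — the wind blows toward the southeast.

135°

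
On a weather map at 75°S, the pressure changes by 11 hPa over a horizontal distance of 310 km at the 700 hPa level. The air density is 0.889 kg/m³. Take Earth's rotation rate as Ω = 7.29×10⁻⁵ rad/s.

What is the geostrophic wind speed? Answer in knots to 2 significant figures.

Coriolis parameter at 75°S:
f = 2Ω sin φ = 2 × 7.29×10⁻⁵ × sin 75° = 1.41×10⁻⁴ s⁻¹
Pressure gradient: |∂P/∂n| = 1100 Pa / 310000 m = 3.55×10⁻³ Pa/m
Geostrophic balance (pressure-gradient force = Coriolis force):
V_g = (1/(fρ)) |∂P/∂n| = 3.55×10⁻³ / (1.41×10⁻⁴ × 0.889) = 28.3 m/s
Converting: 28.3 m/s × 1.944 = 55 knots

55 knots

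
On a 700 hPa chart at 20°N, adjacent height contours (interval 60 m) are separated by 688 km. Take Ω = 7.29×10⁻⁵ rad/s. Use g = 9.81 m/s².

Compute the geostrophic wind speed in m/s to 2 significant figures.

Coriolis parameter at 20°N:
f = 2Ω sin φ = 2 × 7.29×10⁻⁵ × sin 20° = 4.99×10⁻⁵ s⁻¹
Height gradient: |∂Z/∂n| = 60 m / 688000 m = 8.72×10⁻⁵
On a pressure surface, geostrophic balance gives V_g = (g/f)|∂Z/∂n|:
V_g = 9.81 × 8.72×10⁻⁵ / 4.99×10⁻⁵ = 17.2 m/s

17 m/s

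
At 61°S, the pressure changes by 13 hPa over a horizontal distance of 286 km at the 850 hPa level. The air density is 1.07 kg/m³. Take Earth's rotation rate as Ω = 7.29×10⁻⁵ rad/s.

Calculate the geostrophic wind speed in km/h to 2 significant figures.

120 km/h

Coriolis parameter at 61°S:
f = 2Ω sin φ = 2 × 7.29×10⁻⁵ × sin 61° = 1.28×10⁻⁴ s⁻¹
Pressure gradient: |∂P/∂n| = 1300 Pa / 286000 m = 4.55×10⁻³ Pa/m
Geostrophic balance (pressure-gradient force = Coriolis force):
V_g = (1/(fρ)) |∂P/∂n| = 4.55×10⁻³ / (1.28×10⁻⁴ × 1.07) = 33.3 m/s
Converting: 33.3 m/s × 3.6 = 120 km/h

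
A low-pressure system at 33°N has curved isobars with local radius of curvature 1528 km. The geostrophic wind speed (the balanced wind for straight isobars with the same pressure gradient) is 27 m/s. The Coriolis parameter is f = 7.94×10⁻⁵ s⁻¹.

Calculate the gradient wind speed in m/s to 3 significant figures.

Around a low, centrifugal force acts outward with Coriolis, so pressure-gradient force balances both:
(1/ρ)|∂P/∂n| = fV + V²/R  →  V² + fR·V − fR·V_g = 0
With fR = 7.94×10⁻⁵ × 1528×10³ m = 121 m/s:
V = [−fR + √((fR)² + 4 fR V_g)]/2 = [−121 + √(121² + 4×121×27)]/2 = 22.7 m/s
Subgeostrophic (V < V_g = 27 m/s), as expected around a low.

22.7 m/s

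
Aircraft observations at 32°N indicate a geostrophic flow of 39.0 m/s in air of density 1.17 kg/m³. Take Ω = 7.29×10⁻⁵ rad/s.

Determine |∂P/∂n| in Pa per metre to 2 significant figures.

3.5×10⁻³ Pa/m

Coriolis parameter at 32°N:
f = 2Ω sin φ = 2 × 7.29×10⁻⁵ × sin 32° = 7.73×10⁻⁵ s⁻¹
Geostrophic balance rearranged: |∂P/∂n| = f ρ V_g
|∂P/∂n| = 7.73×10⁻⁵ × 1.17 × 39.0 = 3.53×10⁻³ Pa/m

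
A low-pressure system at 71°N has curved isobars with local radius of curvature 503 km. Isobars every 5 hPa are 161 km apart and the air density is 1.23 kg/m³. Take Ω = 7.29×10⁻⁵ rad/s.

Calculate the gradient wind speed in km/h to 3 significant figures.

54.2 km/h

Coriolis parameter at 71°N:
f = 2Ω sin φ = 2 × 7.29×10⁻⁵ × sin 71° = 1.38×10⁻⁴ s⁻¹
Pressure gradient: |∂P/∂n| = 500 Pa / 161000 m = 3.11×10⁻³ Pa/m
Geostrophic speed: V_g = |∂P/∂n|/(fρ) = 3.11×10⁻³/(1.38×10⁻⁴ × 1.23) = 18.3 m/s
Around a low, centrifugal force acts outward with Coriolis, so pressure-gradient force balances both:
(1/ρ)|∂P/∂n| = fV + V²/R  →  V² + fR·V − fR·V_g = 0
With fR = 1.38×10⁻⁴ × 503×10³ m = 69.3 m/s:
V = [−fR + √((fR)² + 4 fR V_g)]/2 = [−69.3 + √(69.3² + 4×69.3×18.3)]/2 = 15 m/s
Subgeostrophic (V < V_g = 18.3 m/s), as expected around a low.
Converting: 15 m/s × 3.6 = 54.2 km/h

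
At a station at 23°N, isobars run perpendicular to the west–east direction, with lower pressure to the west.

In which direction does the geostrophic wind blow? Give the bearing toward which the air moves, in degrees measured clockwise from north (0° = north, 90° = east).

000°

The pressure-gradient force points toward the west (bearing 270°).
Geostrophic balance: in the Northern Hemisphere the Coriolis force deflects motion to the right, so the geostrophic wind blows 90° to the right of the pressure-gradient force (low pressure on the left).
Rotating 270° by 90° clockwise gives 000° — the wind blows toward the north.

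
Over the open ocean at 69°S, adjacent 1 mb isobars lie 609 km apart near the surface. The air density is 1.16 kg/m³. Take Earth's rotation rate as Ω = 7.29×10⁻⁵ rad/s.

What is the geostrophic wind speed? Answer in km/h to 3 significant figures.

Coriolis parameter at 69°S:
f = 2Ω sin φ = 2 × 7.29×10⁻⁵ × sin 69° = 1.36×10⁻⁴ s⁻¹
Pressure gradient: |∂P/∂n| = 100 Pa / 609000 m = 1.64×10⁻⁴ Pa/m
Geostrophic balance (pressure-gradient force = Coriolis force):
V_g = (1/(fρ)) |∂P/∂n| = 1.64×10⁻⁴ / (1.36×10⁻⁴ × 1.16) = 1.04 m/s
Converting: 1.04 m/s × 3.6 = 3.74 km/h

3.74 km/h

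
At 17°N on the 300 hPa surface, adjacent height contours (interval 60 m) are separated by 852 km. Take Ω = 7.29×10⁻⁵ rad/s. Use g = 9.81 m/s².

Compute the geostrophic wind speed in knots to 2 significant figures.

32 knots

Coriolis parameter at 17°N:
f = 2Ω sin φ = 2 × 7.29×10⁻⁵ × sin 17° = 4.26×10⁻⁵ s⁻¹
Height gradient: |∂Z/∂n| = 60 m / 852000 m = 7.04×10⁻⁵
On a pressure surface, geostrophic balance gives V_g = (g/f)|∂Z/∂n|:
V_g = 9.81 × 7.04×10⁻⁵ / 4.26×10⁻⁵ = 16.2 m/s
Converting: 16.2 m/s × 1.944 = 32 knots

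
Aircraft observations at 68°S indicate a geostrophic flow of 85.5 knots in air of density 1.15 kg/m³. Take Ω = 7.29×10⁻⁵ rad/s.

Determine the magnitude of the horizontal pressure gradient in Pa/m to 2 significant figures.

6.8×10⁻³ Pa/m

Coriolis parameter at 68°S:
f = 2Ω sin φ = 2 × 7.29×10⁻⁵ × sin 68° = 1.35×10⁻⁴ s⁻¹
Wind speed in SI: 85.5 knots = 44.0 m/s
Geostrophic balance rearranged: |∂P/∂n| = f ρ V_g
|∂P/∂n| = 1.35×10⁻⁴ × 1.15 × 44.0 = 6.84×10⁻³ Pa/m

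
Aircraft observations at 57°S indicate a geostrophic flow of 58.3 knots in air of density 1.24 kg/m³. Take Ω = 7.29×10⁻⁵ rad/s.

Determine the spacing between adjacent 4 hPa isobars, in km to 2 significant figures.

88 km

Coriolis parameter at 57°S:
f = 2Ω sin φ = 2 × 7.29×10⁻⁵ × sin 57° = 1.22×10⁻⁴ s⁻¹
Wind speed in SI: 58.3 knots = 30.0 m/s
Geostrophic balance rearranged: |∂P/∂n| = f ρ V_g
|∂P/∂n| = 1.22×10⁻⁴ × 1.24 × 30.0 = 4.55×10⁻³ Pa/m
Isobar spacing: Δn = ΔP/|∂P/∂n| = 400 Pa / 4.55×10⁻³ Pa/m = 87959 m ≈ 88 km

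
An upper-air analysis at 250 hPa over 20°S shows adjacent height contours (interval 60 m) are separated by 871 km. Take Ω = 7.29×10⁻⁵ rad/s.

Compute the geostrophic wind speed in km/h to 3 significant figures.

Coriolis parameter at 20°S:
f = 2Ω sin φ = 2 × 7.29×10⁻⁵ × sin 20° = 4.99×10⁻⁵ s⁻¹
Height gradient: |∂Z/∂n| = 60 m / 871000 m = 6.89×10⁻⁵
On a pressure surface, geostrophic balance gives V_g = (g/f)|∂Z/∂n|:
V_g = 9.81 × 6.89×10⁻⁵ / 4.99×10⁻⁵ = 13.6 m/s
Converting: 13.6 m/s × 3.6 = 48.8 km/h

48.8 km/h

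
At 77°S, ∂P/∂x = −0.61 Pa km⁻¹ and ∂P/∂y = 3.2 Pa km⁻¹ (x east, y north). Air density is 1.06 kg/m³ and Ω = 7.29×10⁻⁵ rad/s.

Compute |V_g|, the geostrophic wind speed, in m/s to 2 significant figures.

22 m/s

Coriolis parameter at 77°S:
f = 2Ω sin φ = 2 × 7.29×10⁻⁵ × sin 77° = 1.42×10⁻⁴ s⁻¹
In the Southern Hemisphere f is negative: f = −1.42×10⁻⁴ s⁻¹.
Component geostrophic relations (x east, y north):
u_g = −(1/(fρ)) ∂P/∂y,  v_g = (1/(fρ)) ∂P/∂x
u_g = −(3.2×10⁻³)/(−1.42×10⁻⁴ × 1.06) = 21.3 m/s;  v_g = (−0.61×10⁻³)/(−1.42×10⁻⁴ × 1.06) = 4.05 m/s
|V_g| = √(u_g² + v_g²) = 21.6 m/s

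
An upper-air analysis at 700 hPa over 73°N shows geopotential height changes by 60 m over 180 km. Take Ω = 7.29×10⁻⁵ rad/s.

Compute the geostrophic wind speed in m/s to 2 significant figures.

Coriolis parameter at 73°N:
f = 2Ω sin φ = 2 × 7.29×10⁻⁵ × sin 73° = 1.39×10⁻⁴ s⁻¹
Height gradient: |∂Z/∂n| = 60 m / 180000 m = 3.33×10⁻⁴
On a pressure surface, geostrophic balance gives V_g = (g/f)|∂Z/∂n|:
V_g = 9.81 × 3.33×10⁻⁴ / 1.39×10⁻⁴ = 23.5 m/s

23 m/s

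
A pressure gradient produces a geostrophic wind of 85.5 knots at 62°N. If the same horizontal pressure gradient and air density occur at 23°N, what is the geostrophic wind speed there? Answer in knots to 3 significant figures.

193 knots

With the same pressure gradient and density, V_g ∝ 1/f ∝ 1/sin φ.
V₂ = V₁ · sin φ₁ / sin φ₂ = 85.5 × sin 62° / sin 23°
V₂ = 85.5 × 0.8829/0.3907 = 193 knots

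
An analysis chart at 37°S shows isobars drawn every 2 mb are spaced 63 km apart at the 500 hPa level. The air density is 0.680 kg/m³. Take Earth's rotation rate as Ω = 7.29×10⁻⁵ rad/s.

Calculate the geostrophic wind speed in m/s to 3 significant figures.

53.2 m/s

Coriolis parameter at 37°S:
f = 2Ω sin φ = 2 × 7.29×10⁻⁵ × sin 37° = 8.77×10⁻⁵ s⁻¹
Pressure gradient: |∂P/∂n| = 200 Pa / 63000 m = 3.17×10⁻³ Pa/m
Geostrophic balance (pressure-gradient force = Coriolis force):
V_g = (1/(fρ)) |∂P/∂n| = 3.17×10⁻³ / (8.77×10⁻⁵ × 0.680) = 53.2 m/s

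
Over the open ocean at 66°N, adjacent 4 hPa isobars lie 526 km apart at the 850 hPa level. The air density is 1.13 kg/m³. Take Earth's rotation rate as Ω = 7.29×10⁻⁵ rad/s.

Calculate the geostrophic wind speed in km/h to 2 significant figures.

18 km/h

Coriolis parameter at 66°N:
f = 2Ω sin φ = 2 × 7.29×10⁻⁵ × sin 66° = 1.33×10⁻⁴ s⁻¹
Pressure gradient: |∂P/∂n| = 400 Pa / 526000 m = 7.60×10⁻⁴ Pa/m
Geostrophic balance (pressure-gradient force = Coriolis force):
V_g = (1/(fρ)) |∂P/∂n| = 7.60×10⁻⁴ / (1.33×10⁻⁴ × 1.13) = 5.05 m/s
Converting: 5.05 m/s × 3.6 = 18 km/h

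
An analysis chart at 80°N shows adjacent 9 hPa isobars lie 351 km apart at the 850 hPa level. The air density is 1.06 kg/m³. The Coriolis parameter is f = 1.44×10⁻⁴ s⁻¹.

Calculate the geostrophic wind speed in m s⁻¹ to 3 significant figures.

16.8 m s⁻¹

Pressure gradient: |∂P/∂n| = 900 Pa / 351000 m = 2.56×10⁻³ Pa/m
Geostrophic balance (pressure-gradient force = Coriolis force):
V_g = (1/(fρ)) |∂P/∂n| = 2.56×10⁻³ / (1.44×10⁻⁴ × 1.06) = 16.8 m/s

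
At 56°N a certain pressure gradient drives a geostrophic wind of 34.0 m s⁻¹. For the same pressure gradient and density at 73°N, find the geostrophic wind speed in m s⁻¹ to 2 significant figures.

29 m s⁻¹

With the same pressure gradient and density, V_g ∝ 1/f ∝ 1/sin φ.
V₂ = V₁ · sin φ₁ / sin φ₂ = 34.0 × sin 56° / sin 73°
V₂ = 34.0 × 0.8290/0.9563 = 29 m s⁻¹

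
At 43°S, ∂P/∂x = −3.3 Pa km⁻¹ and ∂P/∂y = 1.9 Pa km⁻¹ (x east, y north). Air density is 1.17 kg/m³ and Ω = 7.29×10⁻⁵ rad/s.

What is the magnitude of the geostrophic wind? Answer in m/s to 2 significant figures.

33 m/s

Coriolis parameter at 43°S:
f = 2Ω sin φ = 2 × 7.29×10⁻⁵ × sin 43° = 9.94×10⁻⁵ s⁻¹
In the Southern Hemisphere f is negative: f = −9.94×10⁻⁵ s⁻¹.
Component geostrophic relations (x east, y north):
u_g = −(1/(fρ)) ∂P/∂y,  v_g = (1/(fρ)) ∂P/∂x
u_g = −(1.9×10⁻³)/(−9.94×10⁻⁵ × 1.17) = 16.3 m/s;  v_g = (−3.3×10⁻³)/(−9.94×10⁻⁵ × 1.17) = 28.4 m/s
|V_g| = √(u_g² + v_g²) = 32.7 m/s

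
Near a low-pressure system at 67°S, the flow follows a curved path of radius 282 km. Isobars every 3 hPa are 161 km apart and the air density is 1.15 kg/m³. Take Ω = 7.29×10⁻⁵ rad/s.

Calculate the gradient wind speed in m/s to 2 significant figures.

Coriolis parameter at 67°S:
f = 2Ω sin φ = 2 × 7.29×10⁻⁵ × sin 67° = 1.34×10⁻⁴ s⁻¹
Pressure gradient: |∂P/∂n| = 300 Pa / 161000 m = 1.86×10⁻³ Pa/m
Geostrophic speed: V_g = |∂P/∂n|/(fρ) = 1.86×10⁻³/(1.34×10⁻⁴ × 1.15) = 12.1 m/s
Around a low, centrifugal force acts outward with Coriolis, so pressure-gradient force balances both:
(1/ρ)|∂P/∂n| = fV + V²/R  →  V² + fR·V − fR·V_g = 0
With fR = 1.34×10⁻⁴ × 282×10³ m = 37.8 m/s:
V = [−fR + √((fR)² + 4 fR V_g)]/2 = [−37.8 + √(37.8² + 4×37.8×12.1)]/2 = 9.63 m/s
Subgeostrophic (V < V_g = 12.1 m/s), as expected around a low.

9.6 m/s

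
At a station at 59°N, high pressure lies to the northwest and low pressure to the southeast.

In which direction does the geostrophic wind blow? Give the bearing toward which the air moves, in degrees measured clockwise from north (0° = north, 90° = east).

225°

The pressure-gradient force points toward the southeast (bearing 135°).
Geostrophic balance: in the Northern Hemisphere the Coriolis force deflects motion to the right, so the geostrophic wind blows 90° to the right of the pressure-gradient force (low pressure on the left).
Rotating 135° by 90° clockwise gives 225° — the wind blows toward the southwest.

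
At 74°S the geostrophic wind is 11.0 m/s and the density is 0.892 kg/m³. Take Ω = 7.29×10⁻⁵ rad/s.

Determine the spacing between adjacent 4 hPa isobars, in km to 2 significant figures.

Coriolis parameter at 74°S:
f = 2Ω sin φ = 2 × 7.29×10⁻⁵ × sin 74° = 1.40×10⁻⁴ s⁻¹
Geostrophic balance rearranged: |∂P/∂n| = f ρ V_g
|∂P/∂n| = 1.40×10⁻⁴ × 0.892 × 11.0 = 1.38×10⁻³ Pa/m
Isobar spacing: Δn = ΔP/|∂P/∂n| = 400 Pa / 1.38×10⁻³ Pa/m = 290873 m ≈ 290 km

290 km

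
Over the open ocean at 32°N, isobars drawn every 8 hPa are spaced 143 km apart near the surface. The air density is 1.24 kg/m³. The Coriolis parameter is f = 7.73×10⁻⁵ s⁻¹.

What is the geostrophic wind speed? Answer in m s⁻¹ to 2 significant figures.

Pressure gradient: |∂P/∂n| = 800 Pa / 143000 m = 5.59×10⁻³ Pa/m
Geostrophic balance (pressure-gradient force = Coriolis force):
V_g = (1/(fρ)) |∂P/∂n| = 5.59×10⁻³ / (7.73×10⁻⁵ × 1.24) = 58.4 m/s

58 m s⁻¹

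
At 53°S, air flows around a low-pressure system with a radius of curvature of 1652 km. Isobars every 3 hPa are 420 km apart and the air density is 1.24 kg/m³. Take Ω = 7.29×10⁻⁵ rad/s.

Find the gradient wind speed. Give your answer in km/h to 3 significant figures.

Coriolis parameter at 53°S:
f = 2Ω sin φ = 2 × 7.29×10⁻⁵ × sin 53° = 1.16×10⁻⁴ s⁻¹
Pressure gradient: |∂P/∂n| = 300 Pa / 420000 m = 7.14×10⁻⁴ Pa/m
Geostrophic speed: V_g = |∂P/∂n|/(fρ) = 7.14×10⁻⁴/(1.16×10⁻⁴ × 1.24) = 4.95 m/s
Around a low, centrifugal force acts outward with Coriolis, so pressure-gradient force balances both:
(1/ρ)|∂P/∂n| = fV + V²/R  →  V² + fR·V − fR·V_g = 0
With fR = 1.16×10⁻⁴ × 1652×10³ m = 192 m/s:
V = [−fR + √((fR)² + 4 fR V_g)]/2 = [−192 + √(192² + 4×192×4.95)]/2 = 4.83 m/s
Subgeostrophic (V < V_g = 4.95 m/s), as expected around a low.
Converting: 4.83 m/s × 3.6 = 17.4 km/h

17.4 km/h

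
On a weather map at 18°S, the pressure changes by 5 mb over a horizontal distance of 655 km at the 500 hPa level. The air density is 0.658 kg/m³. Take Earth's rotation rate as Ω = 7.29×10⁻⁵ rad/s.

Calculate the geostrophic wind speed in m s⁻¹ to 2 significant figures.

26 m s⁻¹

Coriolis parameter at 18°S:
f = 2Ω sin φ = 2 × 7.29×10⁻⁵ × sin 18° = 4.51×10⁻⁵ s⁻¹
Pressure gradient: |∂P/∂n| = 500 Pa / 655000 m = 7.63×10⁻⁴ Pa/m
Geostrophic balance (pressure-gradient force = Coriolis force):
V_g = (1/(fρ)) |∂P/∂n| = 7.63×10⁻⁴ / (4.51×10⁻⁵ × 0.658) = 25.7 m/s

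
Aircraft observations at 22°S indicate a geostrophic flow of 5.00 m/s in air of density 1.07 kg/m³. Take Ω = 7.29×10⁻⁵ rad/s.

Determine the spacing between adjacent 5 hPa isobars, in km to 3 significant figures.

Coriolis parameter at 22°S:
f = 2Ω sin φ = 2 × 7.29×10⁻⁵ × sin 22° = 5.46×10⁻⁵ s⁻¹
Geostrophic balance rearranged: |∂P/∂n| = f ρ V_g
|∂P/∂n| = 5.46×10⁻⁵ × 1.07 × 5.00 = 2.92×10⁻⁴ Pa/m
Isobar spacing: Δn = ΔP/|∂P/∂n| = 500 Pa / 2.92×10⁻⁴ Pa/m = 1711131 m ≈ 1710 km

1710 km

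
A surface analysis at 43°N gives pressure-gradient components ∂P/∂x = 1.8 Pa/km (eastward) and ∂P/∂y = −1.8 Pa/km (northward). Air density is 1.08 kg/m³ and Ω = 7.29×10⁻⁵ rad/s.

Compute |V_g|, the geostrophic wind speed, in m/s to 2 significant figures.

Coriolis parameter at 43°N:
f = 2Ω sin φ = 2 × 7.29×10⁻⁵ × sin 43° = 9.94×10⁻⁵ s⁻¹
Component geostrophic relations (x east, y north):
u_g = −(1/(fρ)) ∂P/∂y,  v_g = (1/(fρ)) ∂P/∂x
u_g = −(−1.8×10⁻³)/(9.94×10⁻⁵ × 1.08) = 16.8 m/s;  v_g = (1.8×10⁻³)/(9.94×10⁻⁵ × 1.08) = 16.8 m/s
|V_g| = √(u_g² + v_g²) = 23.7 m/s

24 m/s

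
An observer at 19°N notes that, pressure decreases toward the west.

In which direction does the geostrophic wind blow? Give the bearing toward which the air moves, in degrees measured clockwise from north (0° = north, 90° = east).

000°

The pressure-gradient force points toward the west (bearing 270°).
Geostrophic balance: in the Northern Hemisphere the Coriolis force deflects motion to the right, so the geostrophic wind blows 90° to the right of the pressure-gradient force (low pressure on the left).
Rotating 270° by 90° clockwise gives 000° — the wind blows toward the north.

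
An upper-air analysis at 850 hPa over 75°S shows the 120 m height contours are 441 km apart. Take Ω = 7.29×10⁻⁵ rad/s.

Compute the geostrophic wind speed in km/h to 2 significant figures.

Coriolis parameter at 75°S:
f = 2Ω sin φ = 2 × 7.29×10⁻⁵ × sin 75° = 1.41×10⁻⁴ s⁻¹
Height gradient: |∂Z/∂n| = 120 m / 441000 m = 2.72×10⁻⁴
On a pressure surface, geostrophic balance gives V_g = (g/f)|∂Z/∂n|:
V_g = 9.81 × 2.72×10⁻⁴ / 1.41×10⁻⁴ = 19.0 m/s
Converting: 19.0 m/s × 3.6 = 68 km/h

68 km/h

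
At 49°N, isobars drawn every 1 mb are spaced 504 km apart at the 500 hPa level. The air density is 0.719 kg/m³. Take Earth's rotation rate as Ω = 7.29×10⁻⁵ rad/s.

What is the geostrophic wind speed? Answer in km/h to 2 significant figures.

Coriolis parameter at 49°N:
f = 2Ω sin φ = 2 × 7.29×10⁻⁵ × sin 49° = 1.10×10⁻⁴ s⁻¹
Pressure gradient: |∂P/∂n| = 100 Pa / 504000 m = 1.98×10⁻⁴ Pa/m
Geostrophic balance (pressure-gradient force = Coriolis force):
V_g = (1/(fρ)) |∂P/∂n| = 1.98×10⁻⁴ / (1.10×10⁻⁴ × 0.719) = 2.51 m/s
Converting: 2.51 m/s × 3.6 = 9.0 km/h

9.0 km/h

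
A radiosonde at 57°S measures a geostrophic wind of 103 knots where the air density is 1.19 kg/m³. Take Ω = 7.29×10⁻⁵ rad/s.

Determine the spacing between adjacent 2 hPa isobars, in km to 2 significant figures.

Coriolis parameter at 57°S:
f = 2Ω sin φ = 2 × 7.29×10⁻⁵ × sin 57° = 1.22×10⁻⁴ s⁻¹
Wind speed in SI: 103 knots = 53.0 m/s
Geostrophic balance rearranged: |∂P/∂n| = f ρ V_g
|∂P/∂n| = 1.22×10⁻⁴ × 1.19 × 53.0 = 7.71×10⁻³ Pa/m
Isobar spacing: Δn = ΔP/|∂P/∂n| = 200 Pa / 7.71×10⁻³ Pa/m = 25939 m ≈ 26 km

26 km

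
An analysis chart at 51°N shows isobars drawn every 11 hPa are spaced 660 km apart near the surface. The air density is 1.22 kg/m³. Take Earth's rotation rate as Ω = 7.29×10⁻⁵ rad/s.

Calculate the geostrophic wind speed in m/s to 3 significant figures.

12.1 m/s

Coriolis parameter at 51°N:
f = 2Ω sin φ = 2 × 7.29×10⁻⁵ × sin 51° = 1.13×10⁻⁴ s⁻¹
Pressure gradient: |∂P/∂n| = 1100 Pa / 660000 m = 1.67×10⁻³ Pa/m
Geostrophic balance (pressure-gradient force = Coriolis force):
V_g = (1/(fρ)) |∂P/∂n| = 1.67×10⁻³ / (1.13×10⁻⁴ × 1.22) = 12.1 m/s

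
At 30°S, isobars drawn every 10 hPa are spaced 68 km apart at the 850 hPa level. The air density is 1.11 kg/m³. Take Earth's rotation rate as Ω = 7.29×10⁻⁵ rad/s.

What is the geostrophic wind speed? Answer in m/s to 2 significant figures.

180 m/s

Coriolis parameter at 30°S:
f = 2Ω sin φ = 2 × 7.29×10⁻⁵ × sin 30° = 7.29×10⁻⁵ s⁻¹
Pressure gradient: |∂P/∂n| = 1000 Pa / 68000 m = 1.47×10⁻² Pa/m
Geostrophic balance (pressure-gradient force = Coriolis force):
V_g = (1/(fρ)) |∂P/∂n| = 1.47×10⁻² / (7.29×10⁻⁵ × 1.11) = 182 m/s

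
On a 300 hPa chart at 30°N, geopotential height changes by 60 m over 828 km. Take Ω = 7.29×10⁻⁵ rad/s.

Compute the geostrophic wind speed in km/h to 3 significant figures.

35.1 km/h

Coriolis parameter at 30°N:
f = 2Ω sin φ = 2 × 7.29×10⁻⁵ × sin 30° = 7.29×10⁻⁵ s⁻¹
Height gradient: |∂Z/∂n| = 60 m / 828000 m = 7.25×10⁻⁵
On a pressure surface, geostrophic balance gives V_g = (g/f)|∂Z/∂n|:
V_g = 9.81 × 7.25×10⁻⁵ / 7.29×10⁻⁵ = 9.75 m/s
Converting: 9.75 m/s × 3.6 = 35.1 km/h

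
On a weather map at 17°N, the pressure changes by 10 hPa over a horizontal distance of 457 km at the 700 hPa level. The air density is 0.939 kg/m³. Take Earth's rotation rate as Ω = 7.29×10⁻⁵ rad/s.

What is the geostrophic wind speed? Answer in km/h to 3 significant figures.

Coriolis parameter at 17°N:
f = 2Ω sin φ = 2 × 7.29×10⁻⁵ × sin 17° = 4.26×10⁻⁵ s⁻¹
Pressure gradient: |∂P/∂n| = 1000 Pa / 457000 m = 2.19×10⁻³ Pa/m
Geostrophic balance (pressure-gradient force = Coriolis force):
V_g = (1/(fρ)) |∂P/∂n| = 2.19×10⁻³ / (4.26×10⁻⁵ × 0.939) = 54.7 m/s
Converting: 54.7 m/s × 3.6 = 197 km/h

197 km/h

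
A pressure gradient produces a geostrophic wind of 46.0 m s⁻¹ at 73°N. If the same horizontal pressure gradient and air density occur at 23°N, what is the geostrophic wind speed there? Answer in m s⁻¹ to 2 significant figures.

With the same pressure gradient and density, V_g ∝ 1/f ∝ 1/sin φ.
V₂ = V₁ · sin φ₁ / sin φ₂ = 46.0 × sin 73° / sin 23°
V₂ = 46.0 × 0.9563/0.3907 = 110 m s⁻¹

110 m s⁻¹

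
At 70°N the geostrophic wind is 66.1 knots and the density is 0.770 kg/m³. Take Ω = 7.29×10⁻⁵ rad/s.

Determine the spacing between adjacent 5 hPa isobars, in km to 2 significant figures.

Coriolis parameter at 70°N:
f = 2Ω sin φ = 2 × 7.29×10⁻⁵ × sin 70° = 1.37×10⁻⁴ s⁻¹
Wind speed in SI: 66.1 knots = 34.0 m/s
Geostrophic balance rearranged: |∂P/∂n| = f ρ V_g
|∂P/∂n| = 1.37×10⁻⁴ × 0.770 × 34.0 = 3.59×10⁻³ Pa/m
Isobar spacing: Δn = ΔP/|∂P/∂n| = 500 Pa / 3.59×10⁻³ Pa/m = 139379 m ≈ 140 km

140 km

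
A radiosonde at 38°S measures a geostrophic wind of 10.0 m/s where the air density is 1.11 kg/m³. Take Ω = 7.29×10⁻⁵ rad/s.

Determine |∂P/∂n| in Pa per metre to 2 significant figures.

1.0×10⁻³ Pa/m

Coriolis parameter at 38°S:
f = 2Ω sin φ = 2 × 7.29×10⁻⁵ × sin 38° = 8.98×10⁻⁵ s⁻¹
Geostrophic balance rearranged: |∂P/∂n| = f ρ V_g
|∂P/∂n| = 8.98×10⁻⁵ × 1.11 × 10.0 = 9.96×10⁻⁴ Pa/m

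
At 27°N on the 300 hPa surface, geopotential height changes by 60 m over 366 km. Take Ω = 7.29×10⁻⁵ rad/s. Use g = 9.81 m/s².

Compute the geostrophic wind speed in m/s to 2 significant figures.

24 m/s

Coriolis parameter at 27°N:
f = 2Ω sin φ = 2 × 7.29×10⁻⁵ × sin 27° = 6.62×10⁻⁵ s⁻¹
Height gradient: |∂Z/∂n| = 60 m / 366000 m = 1.64×10⁻⁴
On a pressure surface, geostrophic balance gives V_g = (g/f)|∂Z/∂n|:
V_g = 9.81 × 1.64×10⁻⁴ / 6.62×10⁻⁵ = 24.3 m/s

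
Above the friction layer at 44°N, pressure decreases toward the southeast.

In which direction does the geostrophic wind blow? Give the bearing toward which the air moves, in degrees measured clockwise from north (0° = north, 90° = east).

225°

The pressure-gradient force points toward the southeast (bearing 135°).
Geostrophic balance: in the Northern Hemisphere the Coriolis force deflects motion to the right, so the geostrophic wind blows 90° to the right of the pressure-gradient force (low pressure on the left).
Rotating 135° by 90° clockwise gives 225° — the wind blows toward the southwest.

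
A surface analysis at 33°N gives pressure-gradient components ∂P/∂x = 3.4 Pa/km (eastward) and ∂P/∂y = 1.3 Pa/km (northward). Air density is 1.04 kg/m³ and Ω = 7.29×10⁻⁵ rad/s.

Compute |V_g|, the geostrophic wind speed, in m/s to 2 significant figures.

Coriolis parameter at 33°N:
f = 2Ω sin φ = 2 × 7.29×10⁻⁵ × sin 33° = 7.94×10⁻⁵ s⁻¹
Component geostrophic relations (x east, y north):
u_g = −(1/(fρ)) ∂P/∂y,  v_g = (1/(fρ)) ∂P/∂x
u_g = −(1.3×10⁻³)/(7.94×10⁻⁵ × 1.04) = −15.7 m/s;  v_g = (3.4×10⁻³)/(7.94×10⁻⁵ × 1.04) = 41.2 m/s
|V_g| = √(u_g² + v_g²) = 44.1 m/s

44 m/s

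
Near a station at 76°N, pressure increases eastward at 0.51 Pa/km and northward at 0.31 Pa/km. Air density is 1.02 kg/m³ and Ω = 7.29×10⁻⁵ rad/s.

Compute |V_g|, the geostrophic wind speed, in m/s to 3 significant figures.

4.14 m/s

Coriolis parameter at 76°N:
f = 2Ω sin φ = 2 × 7.29×10⁻⁵ × sin 76° = 1.41×10⁻⁴ s⁻¹
Component geostrophic relations (x east, y north):
u_g = −(1/(fρ)) ∂P/∂y,  v_g = (1/(fρ)) ∂P/∂x
u_g = −(0.31×10⁻³)/(1.41×10⁻⁴ × 1.02) = −2.15 m/s;  v_g = (0.51×10⁻³)/(1.41×10⁻⁴ × 1.02) = 3.53 m/s
|V_g| = √(u_g² + v_g²) = 4.14 m/s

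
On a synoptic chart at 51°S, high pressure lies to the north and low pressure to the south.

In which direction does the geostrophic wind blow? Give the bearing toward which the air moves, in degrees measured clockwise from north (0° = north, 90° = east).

The pressure-gradient force points toward the south (bearing 180°).
Geostrophic balance: in the Southern Hemisphere the Coriolis force deflects motion to the left, so the geostrophic wind blows 90° to the left of the pressure-gradient force (low pressure on the right).
Rotating 180° by 90° counterclockwise gives 090° — the wind blows toward the east.

090°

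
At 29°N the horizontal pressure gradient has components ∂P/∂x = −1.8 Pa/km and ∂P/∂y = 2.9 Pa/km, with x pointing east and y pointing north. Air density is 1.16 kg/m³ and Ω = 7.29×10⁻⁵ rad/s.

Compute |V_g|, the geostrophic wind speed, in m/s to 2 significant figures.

42 m/s

Coriolis parameter at 29°N:
f = 2Ω sin φ = 2 × 7.29×10⁻⁵ × sin 29° = 7.07×10⁻⁵ s⁻¹
Component geostrophic relations (x east, y north):
u_g = −(1/(fρ)) ∂P/∂y,  v_g = (1/(fρ)) ∂P/∂x
u_g = −(2.9×10⁻³)/(7.07×10⁻⁵ × 1.16) = −35.4 m/s;  v_g = (−1.8×10⁻³)/(7.07×10⁻⁵ × 1.16) = −22.0 m/s
|V_g| = √(u_g² + v_g²) = 41.6 m/s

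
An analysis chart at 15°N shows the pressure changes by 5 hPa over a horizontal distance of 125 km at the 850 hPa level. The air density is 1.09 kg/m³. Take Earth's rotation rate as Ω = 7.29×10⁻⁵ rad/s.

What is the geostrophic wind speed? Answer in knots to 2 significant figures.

Coriolis parameter at 15°N:
f = 2Ω sin φ = 2 × 7.29×10⁻⁵ × sin 15° = 3.77×10⁻⁵ s⁻¹
Pressure gradient: |∂P/∂n| = 500 Pa / 125000 m = 4.00×10⁻³ Pa/m
Geostrophic balance (pressure-gradient force = Coriolis force):
V_g = (1/(fρ)) |∂P/∂n| = 4.00×10⁻³ / (3.77×10⁻⁵ × 1.09) = 97.2 m/s
Converting: 97.2 m/s × 1.944 = 190 knots

190 knots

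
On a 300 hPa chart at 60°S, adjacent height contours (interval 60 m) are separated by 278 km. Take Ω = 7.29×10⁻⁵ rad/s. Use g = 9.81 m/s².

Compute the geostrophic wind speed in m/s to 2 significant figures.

17 m/s

Coriolis parameter at 60°S:
f = 2Ω sin φ = 2 × 7.29×10⁻⁵ × sin 60° = 1.26×10⁻⁴ s⁻¹
Height gradient: |∂Z/∂n| = 60 m / 278000 m = 2.16×10⁻⁴
On a pressure surface, geostrophic balance gives V_g = (g/f)|∂Z/∂n|:
V_g = 9.81 × 2.16×10⁻⁴ / 1.26×10⁻⁴ = 16.8 m/s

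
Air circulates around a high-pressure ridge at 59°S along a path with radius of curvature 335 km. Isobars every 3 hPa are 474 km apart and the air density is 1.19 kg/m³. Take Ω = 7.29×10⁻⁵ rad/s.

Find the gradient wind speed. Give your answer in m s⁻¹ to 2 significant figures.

Coriolis parameter at 59°S:
f = 2Ω sin φ = 2 × 7.29×10⁻⁵ × sin 59° = 1.25×10⁻⁴ s⁻¹
Pressure gradient: |∂P/∂n| = 300 Pa / 474000 m = 6.33×10⁻⁴ Pa/m
Geostrophic speed: V_g = |∂P/∂n|/(fρ) = 6.33×10⁻⁴/(1.25×10⁻⁴ × 1.19) = 4.26 m/s
Around a high, pressure-gradient force acts outward with centrifugal, so Coriolis balances both:
fV = (1/ρ)|∂P/∂n| + V²/R  →  V² − fR·V + fR·V_g = 0
With fR = 1.25×10⁻⁴ × 335×10³ m = 41.9 m/s:
V = [fR − √((fR)² − 4 fR V_g)]/2 = [41.9 − √(41.9² − 4×41.9×4.26)]/2 = 4.81 m/s
Supergeostrophic (V > V_g = 4.26 m/s), as expected around a high.

4.8 m s⁻¹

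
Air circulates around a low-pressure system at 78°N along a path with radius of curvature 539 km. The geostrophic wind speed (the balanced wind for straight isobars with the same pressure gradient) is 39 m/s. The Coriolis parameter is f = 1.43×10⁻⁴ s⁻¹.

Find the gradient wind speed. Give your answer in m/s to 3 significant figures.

Around a low, centrifugal force acts outward with Coriolis, so pressure-gradient force balances both:
(1/ρ)|∂P/∂n| = fV + V²/R  →  V² + fR·V − fR·V_g = 0
With fR = 1.43×10⁻⁴ × 539×10³ m = 77.1 m/s:
V = [−fR + √((fR)² + 4 fR V_g)]/2 = [−77.1 + √(77.1² + 4×77.1×39)]/2 = 28.5 m/s
Subgeostrophic (V < V_g = 39 m/s), as expected around a low.

28.5 m/s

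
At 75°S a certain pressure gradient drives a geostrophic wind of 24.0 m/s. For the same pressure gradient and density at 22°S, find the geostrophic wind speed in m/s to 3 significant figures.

With the same pressure gradient and density, V_g ∝ 1/f ∝ 1/sin φ.
V₂ = V₁ · sin φ₁ / sin φ₂ = 24.0 × sin 75° / sin 22°
V₂ = 24.0 × 0.9659/0.3746 = 61.9 m/s

61.9 m/s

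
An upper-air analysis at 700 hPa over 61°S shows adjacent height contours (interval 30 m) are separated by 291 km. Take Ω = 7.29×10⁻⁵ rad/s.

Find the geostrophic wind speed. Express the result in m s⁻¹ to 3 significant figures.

Coriolis parameter at 61°S:
f = 2Ω sin φ = 2 × 7.29×10⁻⁵ × sin 61° = 1.28×10⁻⁴ s⁻¹
Height gradient: |∂Z/∂n| = 30 m / 291000 m = 1.03×10⁻⁴
On a pressure surface, geostrophic balance gives V_g = (g/f)|∂Z/∂n|:
V_g = 9.81 × 1.03×10⁻⁴ / 1.28×10⁻⁴ = 7.93 m/s

7.93 m s⁻¹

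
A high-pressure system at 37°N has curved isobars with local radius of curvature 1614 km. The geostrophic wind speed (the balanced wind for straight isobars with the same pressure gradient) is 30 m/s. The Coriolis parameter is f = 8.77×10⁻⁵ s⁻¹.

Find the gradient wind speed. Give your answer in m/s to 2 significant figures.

Around a high, pressure-gradient force acts outward with centrifugal, so Coriolis balances both:
fV = (1/ρ)|∂P/∂n| + V²/R  →  V² − fR·V + fR·V_g = 0
With fR = 8.77×10⁻⁵ × 1614×10³ m = 142 m/s:
V = [fR − √((fR)² − 4 fR V_g)]/2 = [142 − √(142² − 4×142×30)]/2 = 43.2 m/s
Supergeostrophic (V > V_g = 30 m/s), as expected around a high.

43 m/s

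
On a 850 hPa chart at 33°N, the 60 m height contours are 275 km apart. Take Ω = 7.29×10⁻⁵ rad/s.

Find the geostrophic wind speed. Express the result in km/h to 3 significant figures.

Coriolis parameter at 33°N:
f = 2Ω sin φ = 2 × 7.29×10⁻⁵ × sin 33° = 7.94×10⁻⁵ s⁻¹
Height gradient: |∂Z/∂n| = 60 m / 275000 m = 2.18×10⁻⁴
On a pressure surface, geostrophic balance gives V_g = (g/f)|∂Z/∂n|:
V_g = 9.81 × 2.18×10⁻⁴ / 7.94×10⁻⁵ = 27.0 m/s
Converting: 27.0 m/s × 3.6 = 97.0 km/h

97.0 km/h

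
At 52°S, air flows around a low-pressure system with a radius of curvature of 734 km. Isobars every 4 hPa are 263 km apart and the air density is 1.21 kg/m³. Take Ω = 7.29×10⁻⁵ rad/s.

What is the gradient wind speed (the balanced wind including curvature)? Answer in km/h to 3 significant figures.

35.3 km/h

Coriolis parameter at 52°S:
f = 2Ω sin φ = 2 × 7.29×10⁻⁵ × sin 52° = 1.15×10⁻⁴ s⁻¹
Pressure gradient: |∂P/∂n| = 400 Pa / 263000 m = 1.52×10⁻³ Pa/m
Geostrophic speed: V_g = |∂P/∂n|/(fρ) = 1.52×10⁻³/(1.15×10⁻⁴ × 1.21) = 10.9 m/s
Around a low, centrifugal force acts outward with Coriolis, so pressure-gradient force balances both:
(1/ρ)|∂P/∂n| = fV + V²/R  →  V² + fR·V − fR·V_g = 0
With fR = 1.15×10⁻⁴ × 734×10³ m = 84.3 m/s:
V = [−fR + √((fR)² + 4 fR V_g)]/2 = [−84.3 + √(84.3² + 4×84.3×10.9)]/2 = 9.8 m/s
Subgeostrophic (V < V_g = 10.9 m/s), as expected around a low.
Converting: 9.8 m/s × 3.6 = 35.3 km/h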